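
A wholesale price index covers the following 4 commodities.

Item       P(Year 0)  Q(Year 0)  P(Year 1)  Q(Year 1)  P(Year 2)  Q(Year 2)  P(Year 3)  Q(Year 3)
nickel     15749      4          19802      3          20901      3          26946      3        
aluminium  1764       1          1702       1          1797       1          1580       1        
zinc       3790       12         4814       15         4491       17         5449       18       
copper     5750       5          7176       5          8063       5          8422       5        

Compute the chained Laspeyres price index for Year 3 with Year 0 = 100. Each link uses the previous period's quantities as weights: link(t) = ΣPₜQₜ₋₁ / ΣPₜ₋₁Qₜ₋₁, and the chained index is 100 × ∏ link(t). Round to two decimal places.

153.20

Link Year 0→Year 1:
ΣP(Year 1)Q(Year 0) = 19802×4 + 1702×1 + 4814×12 + 7176×5 = 79208 + 1702 + 57768 + 35880 = 174558
ΣP(Year 0)Q(Year 0) = 15749×4 + 1764×1 + 3790×12 + 5750×5 = 62996 + 1764 + 45480 + 28750 = 138990
link = 174558/138990 = 1.255903
Link Year 1→Year 2:
ΣP(Year 2)Q(Year 1) = 20901×3 + 1797×1 + 4491×15 + 8063×5 = 62703 + 1797 + 67365 + 40315 = 172180
ΣP(Year 1)Q(Year 1) = 19802×3 + 1702×1 + 4814×15 + 7176×5 = 59406 + 1702 + 72210 + 35880 = 169198
link = 172180/169198 = 1.017624
Link Year 2→Year 3:
ΣP(Year 3)Q(Year 2) = 26946×3 + 1580×1 + 5449×17 + 8422×5 = 80838 + 1580 + 92633 + 42110 = 217161
ΣP(Year 2)Q(Year 2) = 20901×3 + 1797×1 + 4491×17 + 8063×5 = 62703 + 1797 + 76347 + 40315 = 181162
link = 217161/181162 = 1.198712
Chained index = 100 × 1.255903 × 1.017624 × 1.198712 = 153.1999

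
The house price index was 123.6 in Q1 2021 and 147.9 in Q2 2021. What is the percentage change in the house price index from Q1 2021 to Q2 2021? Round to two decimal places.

Change = (147.9 − 123.6) / 123.6 × 100
       = 24.3 / 123.6 × 100 = 19.6602%

19.66%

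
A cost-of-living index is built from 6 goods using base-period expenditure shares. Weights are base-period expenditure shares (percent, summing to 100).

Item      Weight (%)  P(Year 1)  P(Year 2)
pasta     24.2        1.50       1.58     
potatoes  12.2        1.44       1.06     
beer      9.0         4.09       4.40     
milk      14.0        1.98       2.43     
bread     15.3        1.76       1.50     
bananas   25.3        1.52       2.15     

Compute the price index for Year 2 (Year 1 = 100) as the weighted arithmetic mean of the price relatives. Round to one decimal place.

pasta: 24.2 × (1.58/1.50) = 24.2 × 1.053333 = 25.4907
potatoes: 12.2 × (1.06/1.44) = 12.2 × 0.736111 = 8.9806
beer: 9.0 × (4.40/4.09) = 9.0 × 1.075795 = 9.6822
milk: 14.0 × (2.43/1.98) = 14.0 × 1.227273 = 17.1818
bread: 15.3 × (1.50/1.76) = 15.3 × 0.852273 = 13.0398
bananas: 25.3 × (2.15/1.52) = 25.3 × 1.414474 = 35.7862
Index = Σ wᵢ·(p₁ᵢ/p₀ᵢ) = 25.4907 + 8.9806 + 9.6822 + 17.1818 + 13.0398 + 35.7862 = 110.1611

110.2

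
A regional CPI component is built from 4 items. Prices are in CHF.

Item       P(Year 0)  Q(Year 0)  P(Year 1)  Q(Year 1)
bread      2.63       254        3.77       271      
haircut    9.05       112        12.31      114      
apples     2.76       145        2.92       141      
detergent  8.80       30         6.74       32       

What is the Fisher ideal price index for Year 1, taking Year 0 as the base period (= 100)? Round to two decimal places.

126.32

Laspeyres component (base-period weights):
ΣP(Year 1)Q(Year 0) = 3.77×254 + 12.31×112 + 2.92×145 + 6.74×30 = 957.58 + 1378.72 + 423.4 + 202.2 = 2961.9
ΣP(Year 0)Q(Year 0) = 2.63×254 + 9.05×112 + 2.76×145 + 8.80×30 = 668.02 + 1013.6 + 400.2 + 264 = 2345.82
L = 2961.9 / 2345.82 × 100 = 126.2629
Paasche component (current-period weights):
ΣP(Year 1)Q(Year 1) = 3.77×271 + 12.31×114 + 2.92×141 + 6.74×32 = 1021.67 + 1403.34 + 411.72 + 215.68 = 3052.41
ΣP(Year 0)Q(Year 1) = 2.63×271 + 9.05×114 + 2.76×141 + 8.80×32 = 712.73 + 1031.7 + 389.16 + 281.6 = 2415.19
P = 3052.41 / 2415.19 × 100 = 126.3838
Fisher = √(L × P) = √(126.2629 × 126.3838) = 126.3234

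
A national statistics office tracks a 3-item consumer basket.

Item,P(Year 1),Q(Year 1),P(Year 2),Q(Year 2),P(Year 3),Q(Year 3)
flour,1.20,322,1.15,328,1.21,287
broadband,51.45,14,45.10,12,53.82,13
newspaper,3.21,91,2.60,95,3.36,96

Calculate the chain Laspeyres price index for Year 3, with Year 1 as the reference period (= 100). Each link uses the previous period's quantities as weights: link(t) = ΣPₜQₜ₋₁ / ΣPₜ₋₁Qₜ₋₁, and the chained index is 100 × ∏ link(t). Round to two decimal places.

103.45

Link Year 1→Year 2:
ΣP(Year 2)Q(Year 1) = 1.15×322 + 45.10×14 + 2.60×91 = 370.3 + 631.4 + 236.6 = 1238.3
ΣP(Year 1)Q(Year 1) = 1.20×322 + 51.45×14 + 3.21×91 = 386.4 + 720.3 + 292.11 = 1398.81
link = 1238.3/1398.81 = 0.885252
Link Year 2→Year 3:
ΣP(Year 3)Q(Year 2) = 1.21×328 + 53.82×12 + 3.36×95 = 396.88 + 645.84 + 319.2 = 1361.92
ΣP(Year 2)Q(Year 2) = 1.15×328 + 45.10×12 + 2.60×95 = 377.2 + 541.2 + 247 = 1165.4
link = 1361.92/1165.4 = 1.168629
Chained index = 100 × 0.885252 × 1.168629 = 103.4532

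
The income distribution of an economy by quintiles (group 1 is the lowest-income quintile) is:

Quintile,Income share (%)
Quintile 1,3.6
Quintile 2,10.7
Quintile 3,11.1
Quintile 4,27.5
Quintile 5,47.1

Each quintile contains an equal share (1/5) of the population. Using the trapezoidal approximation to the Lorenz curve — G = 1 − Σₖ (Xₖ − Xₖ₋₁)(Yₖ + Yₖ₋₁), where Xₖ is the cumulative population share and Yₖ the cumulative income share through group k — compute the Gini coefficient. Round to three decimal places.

0.415

Cumulative income shares Yₖ: 0.0360, 0.1430, 0.2540, 0.5290, 1.0000
Σ (Xₖ−Xₖ₋₁)(Yₖ+Yₖ₋₁) = (1/5)(0.0360+0.0000) + (1/5)(0.1430+0.0360) + (1/5)(0.2540+0.1430) + (1/5)(0.5290+0.2540) + (1/5)(1.0000+0.5290)
  = 0.0072 + 0.0358 + 0.0794 + 0.1566 + 0.3058 = 0.5848
G = 1 − 0.5848 = 0.4152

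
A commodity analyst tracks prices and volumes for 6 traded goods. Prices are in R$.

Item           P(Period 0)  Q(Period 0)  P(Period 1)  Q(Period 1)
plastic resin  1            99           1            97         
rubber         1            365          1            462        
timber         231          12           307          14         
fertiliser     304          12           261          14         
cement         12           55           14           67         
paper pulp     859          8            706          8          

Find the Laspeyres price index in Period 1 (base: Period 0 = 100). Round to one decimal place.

95.0

Laspeyres price index uses base-period quantities as weights.
ΣP(Period 1)·Q(Period 0) = 1×99 + 1×365 + 307×12 + 261×12 + 14×55 + 706×8 = 99 + 365 + 3684 + 3132 + 770 + 5648 = 13698
ΣP(Period 0)·Q(Period 0) = 1×99 + 1×365 + 231×12 + 304×12 + 12×55 + 859×8 = 99 + 365 + 2772 + 3648 + 660 + 6872 = 14416
Index = 13698 / 14416 × 100 = 95.0194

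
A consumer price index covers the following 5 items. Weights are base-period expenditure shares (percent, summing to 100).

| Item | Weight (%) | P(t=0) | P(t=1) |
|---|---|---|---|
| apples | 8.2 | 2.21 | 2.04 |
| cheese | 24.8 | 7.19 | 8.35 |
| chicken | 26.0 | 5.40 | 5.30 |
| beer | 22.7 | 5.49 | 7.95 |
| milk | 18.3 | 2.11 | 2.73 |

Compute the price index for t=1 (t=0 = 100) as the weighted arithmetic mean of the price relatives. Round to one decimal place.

118.4

apples: 8.2 × (2.04/2.21) = 8.2 × 0.923077 = 7.5692
cheese: 24.8 × (8.35/7.19) = 24.8 × 1.161335 = 28.8011
chicken: 26.0 × (5.30/5.40) = 26.0 × 0.981481 = 25.5185
beer: 22.7 × (7.95/5.49) = 22.7 × 1.448087 = 32.8716
milk: 18.3 × (2.73/2.11) = 18.3 × 1.293839 = 23.6773
Index = Σ wᵢ·(p₁ᵢ/p₀ᵢ) = 7.5692 + 28.8011 + 25.5185 + 32.8716 + 23.6773 = 118.4377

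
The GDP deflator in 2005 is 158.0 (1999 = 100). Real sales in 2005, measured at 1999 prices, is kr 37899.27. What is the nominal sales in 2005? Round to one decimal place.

Nominal = Real × (Index/100) = 37899.27 × (158.0/100)
        = 37899.27 × 1.580 = 59880.8466

59880.8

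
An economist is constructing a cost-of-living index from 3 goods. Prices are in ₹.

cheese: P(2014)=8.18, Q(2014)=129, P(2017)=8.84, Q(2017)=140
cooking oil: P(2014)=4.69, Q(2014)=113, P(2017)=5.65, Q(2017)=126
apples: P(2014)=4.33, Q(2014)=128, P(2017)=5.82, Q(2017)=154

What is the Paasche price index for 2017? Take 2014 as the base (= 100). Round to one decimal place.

Paasche price index uses current-period quantities as weights.
ΣP(2017)·Q(2017) = 8.84×140 + 5.65×126 + 5.82×154 = 1237.6 + 711.9 + 896.28 = 2845.78
ΣP(2014)·Q(2017) = 8.18×140 + 4.69×126 + 4.33×154 = 1145.2 + 590.94 + 666.82 = 2402.96
Index = 2845.78 / 2402.96 × 100 = 118.4281

118.4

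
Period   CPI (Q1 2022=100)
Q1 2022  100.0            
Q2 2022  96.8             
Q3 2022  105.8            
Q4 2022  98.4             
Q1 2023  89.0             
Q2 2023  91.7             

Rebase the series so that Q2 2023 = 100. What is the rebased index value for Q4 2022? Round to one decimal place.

107.3

Rebased(Q4 2022) = 98.4 / 91.7 × 100 = 107.3064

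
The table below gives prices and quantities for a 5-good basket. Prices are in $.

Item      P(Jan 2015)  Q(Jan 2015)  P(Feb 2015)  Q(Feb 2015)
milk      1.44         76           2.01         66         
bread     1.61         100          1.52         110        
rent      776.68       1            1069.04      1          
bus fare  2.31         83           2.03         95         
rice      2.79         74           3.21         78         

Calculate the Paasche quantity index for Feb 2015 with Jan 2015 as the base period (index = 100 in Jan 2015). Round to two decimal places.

Paasche quantity index uses current-period prices as weights.
ΣP(Feb 2015)·Q(Feb 2015) = 2.01×66 + 1.52×110 + 1069.04×1 + 2.03×95 + 3.21×78 = 132.66 + 167.2 + 1069.04 + 192.85 + 250.38 = 1812.13
ΣP(Feb 2015)·Q(Jan 2015) = 2.01×76 + 1.52×100 + 1069.04×1 + 2.03×83 + 3.21×74 = 152.76 + 152 + 1069.04 + 168.49 + 237.54 = 1779.83
Index = 1812.13 / 1779.83 × 100 = 101.8148

101.81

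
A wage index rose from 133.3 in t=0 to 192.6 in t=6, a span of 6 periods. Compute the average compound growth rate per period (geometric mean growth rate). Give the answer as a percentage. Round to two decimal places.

Growth factor = (192.6/133.3)^(1/6) = (1.444861)^(1/6) = 1.063256
Growth rate = 1.063256 − 1 = 0.063256 = 6.3256%

6.33%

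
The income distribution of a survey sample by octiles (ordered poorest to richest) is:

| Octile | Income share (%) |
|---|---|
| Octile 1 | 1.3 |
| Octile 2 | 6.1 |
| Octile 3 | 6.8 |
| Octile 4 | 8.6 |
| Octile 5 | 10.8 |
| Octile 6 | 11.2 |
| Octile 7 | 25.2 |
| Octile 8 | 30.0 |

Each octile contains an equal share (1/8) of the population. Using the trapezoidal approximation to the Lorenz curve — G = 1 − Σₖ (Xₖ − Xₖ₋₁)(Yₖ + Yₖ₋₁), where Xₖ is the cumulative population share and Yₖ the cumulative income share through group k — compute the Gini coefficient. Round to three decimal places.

0.390

Cumulative income shares Yₖ: 0.0130, 0.0740, 0.1420, 0.2280, 0.3360, 0.4480, 0.7000, 1.0000
Σ (Xₖ−Xₖ₋₁)(Yₖ+Yₖ₋₁) = (1/8)(0.0130+0.0000) + (1/8)(0.0740+0.0130) + (1/8)(0.1420+0.0740) + (1/8)(0.2280+0.1420) + (1/8)(0.3360+0.2280) + (1/8)(0.4480+0.3360) + (1/8)(0.7000+0.4480) + (1/8)(1.0000+0.7000)
  = 0.0016 + 0.0109 + 0.0270 + 0.0462 + 0.0705 + 0.0980 + 0.1435 + 0.2125 = 0.6102
G = 1 − 0.6102 = 0.3898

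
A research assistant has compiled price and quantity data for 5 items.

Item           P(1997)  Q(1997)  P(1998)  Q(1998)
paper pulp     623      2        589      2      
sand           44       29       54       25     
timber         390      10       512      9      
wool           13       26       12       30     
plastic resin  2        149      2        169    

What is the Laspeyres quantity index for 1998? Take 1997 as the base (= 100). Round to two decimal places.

93.28

Laspeyres quantity index uses base-period prices as weights.
ΣP(1997)·Q(1998) = 623×2 + 44×25 + 390×9 + 13×30 + 2×169 = 1246 + 1100 + 3510 + 390 + 338 = 6584
ΣP(1997)·Q(1997) = 623×2 + 44×29 + 390×10 + 13×26 + 2×149 = 1246 + 1276 + 3900 + 338 + 298 = 7058
Index = 6584 / 7058 × 100 = 93.2842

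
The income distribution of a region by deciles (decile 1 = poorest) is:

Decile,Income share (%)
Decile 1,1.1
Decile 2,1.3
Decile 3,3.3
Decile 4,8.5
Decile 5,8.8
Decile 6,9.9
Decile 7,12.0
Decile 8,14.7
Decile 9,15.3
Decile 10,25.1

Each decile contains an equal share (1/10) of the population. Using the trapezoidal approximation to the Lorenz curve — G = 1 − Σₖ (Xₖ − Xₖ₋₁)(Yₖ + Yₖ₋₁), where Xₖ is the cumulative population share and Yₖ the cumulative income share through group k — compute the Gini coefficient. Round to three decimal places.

Cumulative income shares Yₖ: 0.0110, 0.0240, 0.0570, 0.1420, 0.2300, 0.3290, 0.4490, 0.5960, 0.7490, 1.0000
Σ (Xₖ−Xₖ₋₁)(Yₖ+Yₖ₋₁) = (1/10)(0.0110+0.0000) + (1/10)(0.0240+0.0110) + (1/10)(0.0570+0.0240) + (1/10)(0.1420+0.0570) + (1/10)(0.2300+0.1420) + (1/10)(0.3290+0.2300) + (1/10)(0.4490+0.3290) + (1/10)(0.5960+0.4490) + (1/10)(0.7490+0.5960) + (1/10)(1.0000+0.7490)
  = 0.0011 + 0.0035 + 0.0081 + 0.0199 + 0.0372 + 0.0559 + 0.0778 + 0.1045 + 0.1345 + 0.1749 = 0.6174
G = 1 − 0.6174 = 0.3826

0.383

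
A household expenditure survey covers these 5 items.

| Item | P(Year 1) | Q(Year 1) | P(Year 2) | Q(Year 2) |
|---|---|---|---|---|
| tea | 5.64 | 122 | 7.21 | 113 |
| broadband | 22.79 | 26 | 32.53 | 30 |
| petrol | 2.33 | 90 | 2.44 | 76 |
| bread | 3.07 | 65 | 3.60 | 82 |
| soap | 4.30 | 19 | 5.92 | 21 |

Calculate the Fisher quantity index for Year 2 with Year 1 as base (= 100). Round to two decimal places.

Laspeyres component (base-period weights):
ΣP(Year 1)Q(Year 2) = 5.64×113 + 22.79×30 + 2.33×76 + 3.07×82 + 4.30×21 = 637.32 + 683.7 + 177.08 + 251.74 + 90.3 = 1840.14
ΣP(Year 1)Q(Year 1) = 5.64×122 + 22.79×26 + 2.33×90 + 3.07×65 + 4.30×19 = 688.08 + 592.54 + 209.7 + 199.55 + 81.7 = 1771.57
L = 1840.14 / 1771.57 × 100 = 103.8706
Paasche component (current-period weights):
ΣP(Year 2)Q(Year 2) = 7.21×113 + 32.53×30 + 2.44×76 + 3.60×82 + 5.92×21 = 814.73 + 975.9 + 185.44 + 295.2 + 124.32 = 2395.59
ΣP(Year 2)Q(Year 1) = 7.21×122 + 32.53×26 + 2.44×90 + 3.60×65 + 5.92×19 = 879.62 + 845.78 + 219.6 + 234 + 112.48 = 2291.48
P = 2395.59 / 2291.48 × 100 = 104.5434
Fisher = √(L × P) = √(103.8706 × 104.5434) = 104.2064

104.21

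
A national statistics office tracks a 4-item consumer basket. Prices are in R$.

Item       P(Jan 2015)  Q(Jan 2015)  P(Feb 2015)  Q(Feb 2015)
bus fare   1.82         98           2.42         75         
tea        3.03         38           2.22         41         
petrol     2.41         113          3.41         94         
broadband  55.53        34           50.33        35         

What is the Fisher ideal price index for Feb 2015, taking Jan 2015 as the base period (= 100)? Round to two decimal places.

Laspeyres component (base-period weights):
ΣP(Feb 2015)Q(Jan 2015) = 2.42×98 + 2.22×38 + 3.41×113 + 50.33×34 = 237.16 + 84.36 + 385.33 + 1711.22 = 2418.07
ΣP(Jan 2015)Q(Jan 2015) = 1.82×98 + 3.03×38 + 2.41×113 + 55.53×34 = 178.36 + 115.14 + 272.33 + 1888.02 = 2453.85
L = 2418.07 / 2453.85 × 100 = 98.5419
Paasche component (current-period weights):
ΣP(Feb 2015)Q(Feb 2015) = 2.42×75 + 2.22×41 + 3.41×94 + 50.33×35 = 181.5 + 91.02 + 320.54 + 1761.55 = 2354.61
ΣP(Jan 2015)Q(Feb 2015) = 1.82×75 + 3.03×41 + 2.41×94 + 55.53×35 = 136.5 + 124.23 + 226.54 + 1943.55 = 2430.82
P = 2354.61 / 2430.82 × 100 = 96.8648
Fisher = √(L × P) = √(98.5419 × 96.8648) = 97.6998

97.70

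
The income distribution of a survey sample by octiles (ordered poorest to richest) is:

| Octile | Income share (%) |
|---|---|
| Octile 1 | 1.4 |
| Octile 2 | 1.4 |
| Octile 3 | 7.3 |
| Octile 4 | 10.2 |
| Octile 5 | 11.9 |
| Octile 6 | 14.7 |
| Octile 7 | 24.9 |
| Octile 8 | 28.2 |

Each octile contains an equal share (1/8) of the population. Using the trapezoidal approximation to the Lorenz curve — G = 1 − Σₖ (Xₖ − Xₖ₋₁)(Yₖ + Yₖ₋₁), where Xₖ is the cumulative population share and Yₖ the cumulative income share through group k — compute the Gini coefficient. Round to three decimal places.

0.411

Cumulative income shares Yₖ: 0.0140, 0.0280, 0.1010, 0.2030, 0.3220, 0.4690, 0.7180, 1.0000
Σ (Xₖ−Xₖ₋₁)(Yₖ+Yₖ₋₁) = (1/8)(0.0140+0.0000) + (1/8)(0.0280+0.0140) + (1/8)(0.1010+0.0280) + (1/8)(0.2030+0.1010) + (1/8)(0.3220+0.2030) + (1/8)(0.4690+0.3220) + (1/8)(0.7180+0.4690) + (1/8)(1.0000+0.7180)
  = 0.0017 + 0.0052 + 0.0161 + 0.0380 + 0.0656 + 0.0989 + 0.1484 + 0.2147 = 0.5887
G = 1 − 0.5887 = 0.4113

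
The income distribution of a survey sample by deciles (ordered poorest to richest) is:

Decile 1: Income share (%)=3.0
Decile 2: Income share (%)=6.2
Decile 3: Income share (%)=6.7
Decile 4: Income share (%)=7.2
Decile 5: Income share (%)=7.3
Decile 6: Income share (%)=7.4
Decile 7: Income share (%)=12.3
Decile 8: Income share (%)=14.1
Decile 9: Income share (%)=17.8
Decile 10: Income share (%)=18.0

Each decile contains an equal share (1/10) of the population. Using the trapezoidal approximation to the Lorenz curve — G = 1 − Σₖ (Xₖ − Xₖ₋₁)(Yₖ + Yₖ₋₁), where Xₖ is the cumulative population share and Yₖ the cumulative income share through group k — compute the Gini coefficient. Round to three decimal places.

0.269

Cumulative income shares Yₖ: 0.0300, 0.0920, 0.1590, 0.2310, 0.3040, 0.3780, 0.5010, 0.6420, 0.8200, 1.0000
Σ (Xₖ−Xₖ₋₁)(Yₖ+Yₖ₋₁) = (1/10)(0.0300+0.0000) + (1/10)(0.0920+0.0300) + (1/10)(0.1590+0.0920) + (1/10)(0.2310+0.1590) + (1/10)(0.3040+0.2310) + (1/10)(0.3780+0.3040) + (1/10)(0.5010+0.3780) + (1/10)(0.6420+0.5010) + (1/10)(0.8200+0.6420) + (1/10)(1.0000+0.8200)
  = 0.0030 + 0.0122 + 0.0251 + 0.0390 + 0.0535 + 0.0682 + 0.0879 + 0.1143 + 0.1462 + 0.1820 = 0.7314
G = 1 − 0.7314 = 0.2686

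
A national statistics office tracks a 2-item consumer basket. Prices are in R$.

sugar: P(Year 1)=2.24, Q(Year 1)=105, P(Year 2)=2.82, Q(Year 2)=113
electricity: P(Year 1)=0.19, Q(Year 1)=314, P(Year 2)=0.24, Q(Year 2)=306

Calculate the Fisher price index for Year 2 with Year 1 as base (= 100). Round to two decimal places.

125.98

Laspeyres component (base-period weights):
ΣP(Year 2)Q(Year 1) = 2.82×105 + 0.24×314 = 296.1 + 75.36 = 371.46
ΣP(Year 1)Q(Year 1) = 2.24×105 + 0.19×314 = 235.2 + 59.66 = 294.86
L = 371.46 / 294.86 × 100 = 125.9784
Paasche component (current-period weights):
ΣP(Year 2)Q(Year 2) = 2.82×113 + 0.24×306 = 318.66 + 73.44 = 392.1
ΣP(Year 1)Q(Year 2) = 2.24×113 + 0.19×306 = 253.12 + 58.14 = 311.26
P = 392.1 / 311.26 × 100 = 125.9719
Fisher = √(L × P) = √(125.9784 × 125.9719) = 125.9751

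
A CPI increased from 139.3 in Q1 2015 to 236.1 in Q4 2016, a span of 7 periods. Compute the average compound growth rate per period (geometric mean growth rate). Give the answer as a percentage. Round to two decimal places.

7.83%

Growth factor = (236.1/139.3)^(1/7) = (1.694903)^(1/7) = 1.078289
Growth rate = 1.078289 − 1 = 0.078289 = 7.8289%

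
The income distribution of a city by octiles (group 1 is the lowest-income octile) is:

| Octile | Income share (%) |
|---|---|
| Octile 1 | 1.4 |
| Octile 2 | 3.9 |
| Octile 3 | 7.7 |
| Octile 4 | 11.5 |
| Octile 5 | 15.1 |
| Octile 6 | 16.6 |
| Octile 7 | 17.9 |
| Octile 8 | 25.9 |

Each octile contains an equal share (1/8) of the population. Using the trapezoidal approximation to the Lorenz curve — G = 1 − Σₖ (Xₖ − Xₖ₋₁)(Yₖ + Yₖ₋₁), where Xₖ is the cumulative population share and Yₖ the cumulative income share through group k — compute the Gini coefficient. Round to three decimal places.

0.340

Cumulative income shares Yₖ: 0.0140, 0.0530, 0.1300, 0.2450, 0.3960, 0.5620, 0.7410, 1.0000
Σ (Xₖ−Xₖ₋₁)(Yₖ+Yₖ₋₁) = (1/8)(0.0140+0.0000) + (1/8)(0.0530+0.0140) + (1/8)(0.1300+0.0530) + (1/8)(0.2450+0.1300) + (1/8)(0.3960+0.2450) + (1/8)(0.5620+0.3960) + (1/8)(0.7410+0.5620) + (1/8)(1.0000+0.7410)
  = 0.0017 + 0.0084 + 0.0229 + 0.0469 + 0.0801 + 0.1198 + 0.1629 + 0.2176 = 0.6603
G = 1 − 0.6603 = 0.3397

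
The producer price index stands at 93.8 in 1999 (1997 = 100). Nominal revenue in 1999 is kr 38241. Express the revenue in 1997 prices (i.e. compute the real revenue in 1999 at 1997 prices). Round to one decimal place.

40768.7

Real = Nominal ÷ (Index/100) = 38241 ÷ (93.8/100)
     = 38241 ÷ 0.938 = 40768.6567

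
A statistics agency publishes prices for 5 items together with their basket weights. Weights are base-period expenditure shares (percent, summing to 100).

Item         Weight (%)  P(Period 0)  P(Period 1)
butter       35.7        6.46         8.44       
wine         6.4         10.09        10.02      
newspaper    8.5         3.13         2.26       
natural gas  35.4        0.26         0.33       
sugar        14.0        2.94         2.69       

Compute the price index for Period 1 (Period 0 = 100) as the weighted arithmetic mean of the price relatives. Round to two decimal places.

butter: 35.7 × (8.44/6.46) = 35.7 × 1.306502 = 46.6421
wine: 6.4 × (10.02/10.09) = 6.4 × 0.993062 = 6.3556
newspaper: 8.5 × (2.26/3.13) = 8.5 × 0.722045 = 6.1374
natural gas: 35.4 × (0.33/0.26) = 35.4 × 1.269231 = 44.9308
sugar: 14.0 × (2.69/2.94) = 14.0 × 0.914966 = 12.8095
Index = Σ wᵢ·(p₁ᵢ/p₀ᵢ) = 46.6421 + 6.3556 + 6.1374 + 44.9308 + 12.8095 = 116.8754

116.88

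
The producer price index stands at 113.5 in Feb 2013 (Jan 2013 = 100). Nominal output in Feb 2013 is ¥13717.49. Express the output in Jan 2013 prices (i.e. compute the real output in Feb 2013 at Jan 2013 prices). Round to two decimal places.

Real = Nominal ÷ (Index/100) = 13717.49 ÷ (113.5/100)
     = 13717.49 ÷ 1.135 = 12085.8943

12085.89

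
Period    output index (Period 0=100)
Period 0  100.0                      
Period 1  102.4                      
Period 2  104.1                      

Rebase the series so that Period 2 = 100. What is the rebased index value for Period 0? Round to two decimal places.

Rebased(Period 0) = 100.0 / 104.1 × 100 = 96.0615

96.06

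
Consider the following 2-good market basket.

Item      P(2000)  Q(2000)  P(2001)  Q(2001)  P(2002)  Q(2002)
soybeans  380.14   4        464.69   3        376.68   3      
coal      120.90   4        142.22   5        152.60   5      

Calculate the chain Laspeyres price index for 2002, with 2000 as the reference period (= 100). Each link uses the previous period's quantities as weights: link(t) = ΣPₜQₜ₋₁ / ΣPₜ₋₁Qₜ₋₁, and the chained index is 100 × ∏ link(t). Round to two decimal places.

108.92

Link 2000→2001:
ΣP(2001)Q(2000) = 464.69×4 + 142.22×4 = 1858.76 + 568.88 = 2427.64
ΣP(2000)Q(2000) = 380.14×4 + 120.90×4 = 1520.56 + 483.6 = 2004.16
link = 2427.64/2004.16 = 1.211300
Link 2001→2002:
ΣP(2002)Q(2001) = 376.68×3 + 152.60×5 = 1130.04 + 763 = 1893.04
ΣP(2001)Q(2001) = 464.69×3 + 142.22×5 = 1394.07 + 711.1 = 2105.17
link = 1893.04/2105.17 = 0.899234
Chained index = 100 × 1.211300 × 0.899234 = 108.9242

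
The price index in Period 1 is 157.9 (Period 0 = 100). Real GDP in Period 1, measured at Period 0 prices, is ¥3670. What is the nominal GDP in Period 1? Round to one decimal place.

Nominal = Real × (Index/100) = 3670 × (157.9/100)
        = 3670 × 1.579 = 5794.9300

5794.9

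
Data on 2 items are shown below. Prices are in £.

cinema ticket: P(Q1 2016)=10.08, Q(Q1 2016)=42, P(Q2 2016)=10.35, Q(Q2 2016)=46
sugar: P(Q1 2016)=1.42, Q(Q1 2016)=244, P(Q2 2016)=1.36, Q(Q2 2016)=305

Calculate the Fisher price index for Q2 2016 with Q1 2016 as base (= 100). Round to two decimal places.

99.46

Laspeyres component (base-period weights):
ΣP(Q2 2016)Q(Q1 2016) = 10.35×42 + 1.36×244 = 434.7 + 331.84 = 766.54
ΣP(Q1 2016)Q(Q1 2016) = 10.08×42 + 1.42×244 = 423.36 + 346.48 = 769.84
L = 766.54 / 769.84 × 100 = 99.5713
Paasche component (current-period weights):
ΣP(Q2 2016)Q(Q2 2016) = 10.35×46 + 1.36×305 = 476.1 + 414.8 = 890.9
ΣP(Q1 2016)Q(Q2 2016) = 10.08×46 + 1.42×305 = 463.68 + 433.1 = 896.78
P = 890.9 / 896.78 × 100 = 99.3443
Fisher = √(L × P) = √(99.5713 × 99.3443) = 99.4578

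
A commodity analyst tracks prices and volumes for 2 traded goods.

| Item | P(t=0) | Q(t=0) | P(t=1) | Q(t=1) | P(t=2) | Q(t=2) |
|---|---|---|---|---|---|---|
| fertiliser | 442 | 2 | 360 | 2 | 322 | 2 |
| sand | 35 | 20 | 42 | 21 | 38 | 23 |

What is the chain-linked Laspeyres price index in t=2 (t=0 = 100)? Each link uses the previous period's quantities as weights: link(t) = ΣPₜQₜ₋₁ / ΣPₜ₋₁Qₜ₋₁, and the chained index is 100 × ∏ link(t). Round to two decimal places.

Link t=0→t=1:
ΣP(t=1)Q(t=0) = 360×2 + 42×20 = 720 + 840 = 1560
ΣP(t=0)Q(t=0) = 442×2 + 35×20 = 884 + 700 = 1584
link = 1560/1584 = 0.984848
Link t=1→t=2:
ΣP(t=2)Q(t=1) = 322×2 + 38×21 = 644 + 798 = 1442
ΣP(t=1)Q(t=1) = 360×2 + 42×21 = 720 + 882 = 1602
link = 1442/1602 = 0.900125
Chained index = 100 × 0.984848 × 0.900125 = 88.6487

88.65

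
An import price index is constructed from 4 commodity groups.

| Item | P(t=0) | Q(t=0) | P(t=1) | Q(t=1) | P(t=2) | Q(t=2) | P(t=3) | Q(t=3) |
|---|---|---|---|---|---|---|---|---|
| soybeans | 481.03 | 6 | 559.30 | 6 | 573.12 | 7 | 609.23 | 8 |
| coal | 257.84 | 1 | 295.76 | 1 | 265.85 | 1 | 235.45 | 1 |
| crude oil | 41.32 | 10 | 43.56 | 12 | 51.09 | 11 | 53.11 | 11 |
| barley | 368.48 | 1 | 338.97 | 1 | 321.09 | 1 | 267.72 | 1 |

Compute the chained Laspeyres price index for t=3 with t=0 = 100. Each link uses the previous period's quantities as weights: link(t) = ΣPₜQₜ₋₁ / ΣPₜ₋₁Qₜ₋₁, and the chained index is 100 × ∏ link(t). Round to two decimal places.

120.18

Link t=0→t=1:
ΣP(t=1)Q(t=0) = 559.30×6 + 295.76×1 + 43.56×10 + 338.97×1 = 3355.8 + 295.76 + 435.6 + 338.97 = 4426.13
ΣP(t=0)Q(t=0) = 481.03×6 + 257.84×1 + 41.32×10 + 368.48×1 = 2886.18 + 257.84 + 413.2 + 368.48 = 3925.7
link = 4426.13/3925.7 = 1.127475
Link t=1→t=2:
ΣP(t=2)Q(t=1) = 573.12×6 + 265.85×1 + 51.09×12 + 321.09×1 = 3438.72 + 265.85 + 613.08 + 321.09 = 4638.74
ΣP(t=1)Q(t=1) = 559.30×6 + 295.76×1 + 43.56×12 + 338.97×1 = 3355.8 + 295.76 + 522.72 + 338.97 = 4513.25
link = 4638.74/4513.25 = 1.027805
Link t=2→t=3:
ΣP(t=3)Q(t=2) = 609.23×7 + 235.45×1 + 53.11×11 + 267.72×1 = 4264.61 + 235.45 + 584.21 + 267.72 = 5351.99
ΣP(t=2)Q(t=2) = 573.12×7 + 265.85×1 + 51.09×11 + 321.09×1 = 4011.84 + 265.85 + 561.99 + 321.09 = 5160.77
link = 5351.99/5160.77 = 1.037053
Chained index = 100 × 1.127475 × 1.027805 × 1.037053 = 120.1762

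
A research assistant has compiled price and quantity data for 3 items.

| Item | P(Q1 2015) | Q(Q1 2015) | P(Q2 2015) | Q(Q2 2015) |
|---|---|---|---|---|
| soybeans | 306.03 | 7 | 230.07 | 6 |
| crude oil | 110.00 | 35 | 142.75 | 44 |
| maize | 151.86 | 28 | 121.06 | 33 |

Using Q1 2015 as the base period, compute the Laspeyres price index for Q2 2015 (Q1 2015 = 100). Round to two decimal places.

Laspeyres price index uses base-period quantities as weights.
ΣP(Q2 2015)·Q(Q1 2015) = 230.07×7 + 142.75×35 + 121.06×28 = 1610.49 + 4996.25 + 3389.68 = 9996.42
ΣP(Q1 2015)·Q(Q1 2015) = 306.03×7 + 110.00×35 + 151.86×28 = 2142.21 + 3850 + 4252.08 = 10244.29
Index = 9996.42 / 10244.29 × 100 = 97.5804

97.58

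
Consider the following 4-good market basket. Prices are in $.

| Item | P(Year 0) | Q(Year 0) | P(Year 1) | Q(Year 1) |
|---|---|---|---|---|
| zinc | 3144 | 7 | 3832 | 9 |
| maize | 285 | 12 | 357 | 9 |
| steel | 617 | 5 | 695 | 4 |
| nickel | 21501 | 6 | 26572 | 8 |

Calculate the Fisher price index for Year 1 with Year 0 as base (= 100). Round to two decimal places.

123.20

Laspeyres component (base-period weights):
ΣP(Year 1)Q(Year 0) = 3832×7 + 357×12 + 695×5 + 26572×6 = 26824 + 4284 + 3475 + 159432 = 194015
ΣP(Year 0)Q(Year 0) = 3144×7 + 285×12 + 617×5 + 21501×6 = 22008 + 3420 + 3085 + 129006 = 157519
L = 194015 / 157519 × 100 = 123.1693
Paasche component (current-period weights):
ΣP(Year 1)Q(Year 1) = 3832×9 + 357×9 + 695×4 + 26572×8 = 34488 + 3213 + 2780 + 212576 = 253057
ΣP(Year 0)Q(Year 1) = 3144×9 + 285×9 + 617×4 + 21501×8 = 28296 + 2565 + 2468 + 172008 = 205337
P = 253057 / 205337 × 100 = 123.2398
Fisher = √(L × P) = √(123.1693 × 123.2398) = 123.2046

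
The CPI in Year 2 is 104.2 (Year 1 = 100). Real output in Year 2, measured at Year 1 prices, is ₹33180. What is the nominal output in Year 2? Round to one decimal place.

34573.6

Nominal = Real × (Index/100) = 33180 × (104.2/100)
        = 33180 × 1.042 = 34573.5600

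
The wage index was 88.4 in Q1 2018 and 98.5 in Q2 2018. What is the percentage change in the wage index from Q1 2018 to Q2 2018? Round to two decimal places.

Change = (98.5 − 88.4) / 88.4 × 100
       = 10.1 / 88.4 × 100 = 11.4253%

11.43%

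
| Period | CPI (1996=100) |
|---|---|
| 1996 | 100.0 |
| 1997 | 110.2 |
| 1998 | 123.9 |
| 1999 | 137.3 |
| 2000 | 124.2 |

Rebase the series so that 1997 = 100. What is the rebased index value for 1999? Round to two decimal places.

124.59

Rebased(1999) = 137.3 / 110.2 × 100 = 124.5917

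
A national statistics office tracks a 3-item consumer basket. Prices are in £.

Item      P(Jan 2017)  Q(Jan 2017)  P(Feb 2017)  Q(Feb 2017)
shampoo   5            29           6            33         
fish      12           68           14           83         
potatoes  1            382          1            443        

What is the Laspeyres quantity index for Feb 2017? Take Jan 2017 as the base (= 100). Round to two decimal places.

119.43

Laspeyres quantity index uses base-period prices as weights.
ΣP(Jan 2017)·Q(Feb 2017) = 5×33 + 12×83 + 1×443 = 165 + 996 + 443 = 1604
ΣP(Jan 2017)·Q(Jan 2017) = 5×29 + 12×68 + 1×382 = 145 + 816 + 382 = 1343
Index = 1604 / 1343 × 100 = 119.4341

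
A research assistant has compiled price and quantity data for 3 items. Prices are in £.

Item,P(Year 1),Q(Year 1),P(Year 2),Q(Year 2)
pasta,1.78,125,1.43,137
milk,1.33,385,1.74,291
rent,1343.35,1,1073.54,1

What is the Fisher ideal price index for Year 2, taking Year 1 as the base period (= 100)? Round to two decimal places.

Laspeyres component (base-period weights):
ΣP(Year 2)Q(Year 1) = 1.43×125 + 1.74×385 + 1073.54×1 = 178.75 + 669.9 + 1073.54 = 1922.19
ΣP(Year 1)Q(Year 1) = 1.78×125 + 1.33×385 + 1343.35×1 = 222.5 + 512.05 + 1343.35 = 2077.9
L = 1922.19 / 2077.9 × 100 = 92.5064
Paasche component (current-period weights):
ΣP(Year 2)Q(Year 2) = 1.43×137 + 1.74×291 + 1073.54×1 = 195.91 + 506.34 + 1073.54 = 1775.79
ΣP(Year 1)Q(Year 2) = 1.78×137 + 1.33×291 + 1343.35×1 = 243.86 + 387.03 + 1343.35 = 1974.24
P = 1775.79 / 1974.24 × 100 = 89.9480
Fisher = √(L × P) = √(92.5064 × 89.9480) = 91.2182

91.22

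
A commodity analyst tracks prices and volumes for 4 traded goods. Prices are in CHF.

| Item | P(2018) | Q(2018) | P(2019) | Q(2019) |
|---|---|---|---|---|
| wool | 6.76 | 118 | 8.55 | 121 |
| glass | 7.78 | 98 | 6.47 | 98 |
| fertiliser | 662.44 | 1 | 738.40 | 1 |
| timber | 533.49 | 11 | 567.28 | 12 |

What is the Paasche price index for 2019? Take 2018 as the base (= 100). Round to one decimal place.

106.6

Paasche price index uses current-period quantities as weights.
ΣP(2019)·Q(2019) = 8.55×121 + 6.47×98 + 738.40×1 + 567.28×12 = 1034.55 + 634.06 + 738.4 + 6807.36 = 9214.37
ΣP(2018)·Q(2019) = 6.76×121 + 7.78×98 + 662.44×1 + 533.49×12 = 817.96 + 762.44 + 662.44 + 6401.88 = 8644.72
Index = 9214.37 / 8644.72 × 100 = 106.5896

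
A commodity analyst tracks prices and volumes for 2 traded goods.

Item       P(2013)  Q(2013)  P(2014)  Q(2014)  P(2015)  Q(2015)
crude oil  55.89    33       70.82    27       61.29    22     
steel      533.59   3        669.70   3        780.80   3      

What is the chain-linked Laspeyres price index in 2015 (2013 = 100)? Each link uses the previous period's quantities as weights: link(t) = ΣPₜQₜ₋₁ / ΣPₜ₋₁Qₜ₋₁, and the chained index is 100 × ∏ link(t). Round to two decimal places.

128.60

Link 2013→2014:
ΣP(2014)Q(2013) = 70.82×33 + 669.70×3 = 2337.06 + 2009.1 = 4346.16
ΣP(2013)Q(2013) = 55.89×33 + 533.59×3 = 1844.37 + 1600.77 = 3445.14
link = 4346.16/3445.14 = 1.261534
Link 2014→2015:
ΣP(2015)Q(2014) = 61.29×27 + 780.80×3 = 1654.83 + 2342.4 = 3997.23
ΣP(2014)Q(2014) = 70.82×27 + 669.70×3 = 1912.14 + 2009.1 = 3921.24
link = 3997.23/3921.24 = 1.019379
Chained index = 100 × 1.261534 × 1.019379 = 128.5981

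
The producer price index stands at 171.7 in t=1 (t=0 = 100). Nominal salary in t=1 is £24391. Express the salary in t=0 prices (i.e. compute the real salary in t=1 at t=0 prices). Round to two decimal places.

Real = Nominal ÷ (Index/100) = 24391 ÷ (171.7/100)
     = 24391 ÷ 1.717 = 14205.5911

14205.59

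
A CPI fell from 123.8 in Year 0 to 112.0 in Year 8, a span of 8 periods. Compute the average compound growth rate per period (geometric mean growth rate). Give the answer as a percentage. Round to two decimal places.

-1.24%

Growth factor = (112.0/123.8)^(1/8) = (0.904685)^(1/8) = 0.987557
Growth rate = 0.987557 − 1 = -0.012443 = -1.2443%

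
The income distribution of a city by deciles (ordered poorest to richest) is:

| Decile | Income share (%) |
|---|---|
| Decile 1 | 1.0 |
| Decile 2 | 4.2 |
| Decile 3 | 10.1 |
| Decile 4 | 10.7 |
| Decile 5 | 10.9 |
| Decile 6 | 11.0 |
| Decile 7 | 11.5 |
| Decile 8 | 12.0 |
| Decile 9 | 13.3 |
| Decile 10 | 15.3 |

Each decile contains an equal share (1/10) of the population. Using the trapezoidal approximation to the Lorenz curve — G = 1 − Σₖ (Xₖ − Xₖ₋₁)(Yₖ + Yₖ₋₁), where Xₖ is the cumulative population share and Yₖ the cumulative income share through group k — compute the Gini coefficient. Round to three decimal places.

0.204

Cumulative income shares Yₖ: 0.0100, 0.0520, 0.1530, 0.2600, 0.3690, 0.4790, 0.5940, 0.7140, 0.8470, 1.0000
Σ (Xₖ−Xₖ₋₁)(Yₖ+Yₖ₋₁) = (1/10)(0.0100+0.0000) + (1/10)(0.0520+0.0100) + (1/10)(0.1530+0.0520) + (1/10)(0.2600+0.1530) + (1/10)(0.3690+0.2600) + (1/10)(0.4790+0.3690) + (1/10)(0.5940+0.4790) + (1/10)(0.7140+0.5940) + (1/10)(0.8470+0.7140) + (1/10)(1.0000+0.8470)
  = 0.0010 + 0.0062 + 0.0205 + 0.0413 + 0.0629 + 0.0848 + 0.1073 + 0.1308 + 0.1561 + 0.1847 = 0.7956
G = 1 − 0.7956 = 0.2044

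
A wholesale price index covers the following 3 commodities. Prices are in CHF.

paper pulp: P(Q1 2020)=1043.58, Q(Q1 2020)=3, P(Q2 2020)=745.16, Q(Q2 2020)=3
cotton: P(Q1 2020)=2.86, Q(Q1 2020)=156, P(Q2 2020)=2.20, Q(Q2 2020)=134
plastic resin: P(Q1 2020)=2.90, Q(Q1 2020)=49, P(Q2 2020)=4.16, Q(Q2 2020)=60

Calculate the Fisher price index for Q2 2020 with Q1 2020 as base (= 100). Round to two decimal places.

Laspeyres component (base-period weights):
ΣP(Q2 2020)Q(Q1 2020) = 745.16×3 + 2.20×156 + 4.16×49 = 2235.48 + 343.2 + 203.84 = 2782.52
ΣP(Q1 2020)Q(Q1 2020) = 1043.58×3 + 2.86×156 + 2.90×49 = 3130.74 + 446.16 + 142.1 = 3719
L = 2782.52 / 3719 × 100 = 74.8190
Paasche component (current-period weights):
ΣP(Q2 2020)Q(Q2 2020) = 745.16×3 + 2.20×134 + 4.16×60 = 2235.48 + 294.8 + 249.6 = 2779.88
ΣP(Q1 2020)Q(Q2 2020) = 1043.58×3 + 2.86×134 + 2.90×60 = 3130.74 + 383.24 + 174 = 3687.98
P = 2779.88 / 3687.98 × 100 = 75.3768
Fisher = √(L × P) = √(74.8190 × 75.3768) = 75.0974

75.10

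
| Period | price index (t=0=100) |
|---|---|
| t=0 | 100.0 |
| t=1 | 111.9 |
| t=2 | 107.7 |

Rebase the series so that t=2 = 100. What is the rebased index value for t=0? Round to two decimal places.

Rebased(t=0) = 100.0 / 107.7 × 100 = 92.8505

92.85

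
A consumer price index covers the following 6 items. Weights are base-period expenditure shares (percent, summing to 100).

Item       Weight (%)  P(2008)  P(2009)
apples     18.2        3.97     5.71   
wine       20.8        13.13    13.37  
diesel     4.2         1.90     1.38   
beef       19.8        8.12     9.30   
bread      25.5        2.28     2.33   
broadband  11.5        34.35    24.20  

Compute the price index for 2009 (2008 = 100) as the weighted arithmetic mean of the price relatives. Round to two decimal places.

107.25

apples: 18.2 × (5.71/3.97) = 18.2 × 1.438287 = 26.1768
wine: 20.8 × (13.37/13.13) = 20.8 × 1.018279 = 21.1802
diesel: 4.2 × (1.38/1.90) = 4.2 × 0.726316 = 3.0505
beef: 19.8 × (9.30/8.12) = 19.8 × 1.145320 = 22.6773
bread: 25.5 × (2.33/2.28) = 25.5 × 1.021930 = 26.0592
broadband: 11.5 × (24.20/34.35) = 11.5 × 0.704512 = 8.1019
Index = Σ wᵢ·(p₁ᵢ/p₀ᵢ) = 26.1768 + 21.1802 + 3.0505 + 22.6773 + 26.0592 + 8.1019 = 107.2460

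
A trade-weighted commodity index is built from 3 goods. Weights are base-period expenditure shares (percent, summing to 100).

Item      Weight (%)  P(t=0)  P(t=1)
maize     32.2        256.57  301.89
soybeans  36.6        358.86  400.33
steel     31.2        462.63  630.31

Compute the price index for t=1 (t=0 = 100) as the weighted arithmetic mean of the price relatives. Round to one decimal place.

maize: 32.2 × (301.89/256.57) = 32.2 × 1.176638 = 37.8877
soybeans: 36.6 × (400.33/358.86) = 36.6 × 1.115560 = 40.8295
steel: 31.2 × (630.31/462.63) = 31.2 × 1.362449 = 42.5084
Index = Σ wᵢ·(p₁ᵢ/p₀ᵢ) = 37.8877 + 40.8295 + 42.5084 = 121.2257

121.2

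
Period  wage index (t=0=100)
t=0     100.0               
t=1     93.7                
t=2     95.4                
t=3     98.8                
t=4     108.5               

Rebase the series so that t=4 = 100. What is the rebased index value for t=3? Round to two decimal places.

Rebased(t=3) = 98.8 / 108.5 × 100 = 91.0599

91.06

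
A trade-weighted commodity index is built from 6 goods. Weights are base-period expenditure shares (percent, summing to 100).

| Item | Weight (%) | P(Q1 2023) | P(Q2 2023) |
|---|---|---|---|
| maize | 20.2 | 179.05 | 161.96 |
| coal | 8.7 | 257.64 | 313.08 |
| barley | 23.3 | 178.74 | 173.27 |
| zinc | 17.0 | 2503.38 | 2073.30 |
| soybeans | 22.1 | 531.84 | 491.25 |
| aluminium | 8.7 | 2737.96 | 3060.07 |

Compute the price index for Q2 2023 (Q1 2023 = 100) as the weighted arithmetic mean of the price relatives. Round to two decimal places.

95.65

maize: 20.2 × (161.96/179.05) = 20.2 × 0.904552 = 18.2719
coal: 8.7 × (313.08/257.64) = 8.7 × 1.215184 = 10.5721
barley: 23.3 × (173.27/178.74) = 23.3 × 0.969397 = 22.5869
zinc: 17.0 × (2073.30/2503.38) = 17.0 × 0.828200 = 14.0794
soybeans: 22.1 × (491.25/531.84) = 22.1 × 0.923680 = 20.4133
aluminium: 8.7 × (3060.07/2737.96) = 8.7 × 1.117646 = 9.7235
Index = Σ wᵢ·(p₁ᵢ/p₀ᵢ) = 18.2719 + 10.5721 + 22.5869 + 14.0794 + 20.4133 + 9.7235 = 95.6472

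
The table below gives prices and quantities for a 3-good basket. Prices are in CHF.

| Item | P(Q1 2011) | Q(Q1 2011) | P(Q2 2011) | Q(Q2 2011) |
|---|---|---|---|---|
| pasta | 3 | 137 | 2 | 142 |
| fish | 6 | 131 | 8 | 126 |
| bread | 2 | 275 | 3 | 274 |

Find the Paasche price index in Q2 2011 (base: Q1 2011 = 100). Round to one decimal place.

122.2

Paasche price index uses current-period quantities as weights.
ΣP(Q2 2011)·Q(Q2 2011) = 2×142 + 8×126 + 3×274 = 284 + 1008 + 822 = 2114
ΣP(Q1 2011)·Q(Q2 2011) = 3×142 + 6×126 + 2×274 = 426 + 756 + 548 = 1730
Index = 2114 / 1730 × 100 = 122.1965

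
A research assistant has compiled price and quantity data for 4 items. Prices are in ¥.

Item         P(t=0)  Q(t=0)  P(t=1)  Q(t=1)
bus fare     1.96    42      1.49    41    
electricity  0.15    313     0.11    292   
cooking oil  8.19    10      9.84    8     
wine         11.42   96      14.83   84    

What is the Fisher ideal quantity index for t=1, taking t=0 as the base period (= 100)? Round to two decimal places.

Laspeyres component (base-period weights):
ΣP(t=0)Q(t=1) = 1.96×41 + 0.15×292 + 8.19×8 + 11.42×84 = 80.36 + 43.8 + 65.52 + 959.28 = 1148.96
ΣP(t=0)Q(t=0) = 1.96×42 + 0.15×313 + 8.19×10 + 11.42×96 = 82.32 + 46.95 + 81.9 + 1096.32 = 1307.49
L = 1148.96 / 1307.49 × 100 = 87.8752
Paasche component (current-period weights):
ΣP(t=1)Q(t=1) = 1.49×41 + 0.11×292 + 9.84×8 + 14.83×84 = 61.09 + 32.12 + 78.72 + 1245.72 = 1417.65
ΣP(t=1)Q(t=0) = 1.49×42 + 0.11×313 + 9.84×10 + 14.83×96 = 62.58 + 34.43 + 98.4 + 1423.68 = 1619.09
P = 1417.65 / 1619.09 × 100 = 87.5584
Fisher = √(L × P) = √(87.8752 × 87.5584) = 87.7167

87.72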